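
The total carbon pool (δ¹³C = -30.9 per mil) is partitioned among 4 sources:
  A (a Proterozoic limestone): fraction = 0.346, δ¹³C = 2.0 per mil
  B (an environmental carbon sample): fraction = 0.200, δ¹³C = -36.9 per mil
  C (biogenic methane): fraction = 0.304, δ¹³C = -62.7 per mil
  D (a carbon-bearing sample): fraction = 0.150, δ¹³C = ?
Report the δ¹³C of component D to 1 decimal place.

-34.3 per mil

Isotope mass balance: δ_bulk = Σ fᵢ·δᵢ.
-30.9 = 0.346×(2.0) + 0.200×(-36.9) + 0.304×(-62.7) + 0.150×δ_D
0.150·δ_D = -30.9 − (-25.749) = -5.151
δ_D = -5.151 / 0.150 = -34.34 per mil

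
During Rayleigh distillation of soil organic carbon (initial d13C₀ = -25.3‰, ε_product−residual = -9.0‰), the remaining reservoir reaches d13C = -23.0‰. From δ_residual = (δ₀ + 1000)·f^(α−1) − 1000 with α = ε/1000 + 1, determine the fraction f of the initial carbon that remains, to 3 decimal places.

α − 1 = ε/1000 = -0.0090
(δ_res + 1000)/(δ₀ + 1000) = (-23.0 + 1000)/(-25.3 + 1000) = 977.0/974.7 = 1.002360
f = 1.002360^(1/-0.0090) = exp(ln(1.002360)/-0.0090) = exp(0.00236/-0.0090)
f = exp(-0.2619) = 0.7696

0.770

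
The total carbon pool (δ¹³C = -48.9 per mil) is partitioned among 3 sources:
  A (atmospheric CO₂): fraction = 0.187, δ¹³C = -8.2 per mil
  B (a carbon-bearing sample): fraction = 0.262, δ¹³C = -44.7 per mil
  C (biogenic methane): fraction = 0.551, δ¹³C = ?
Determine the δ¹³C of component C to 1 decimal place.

-64.7 per mil

Isotope mass balance: δ_bulk = Σ fᵢ·δᵢ.
-48.9 = 0.187×(-8.2) + 0.262×(-44.7) + 0.551×δ_C
0.551·δ_C = -48.9 − (-13.245) = -35.655
δ_C = -35.655 / 0.551 = -64.71 per mil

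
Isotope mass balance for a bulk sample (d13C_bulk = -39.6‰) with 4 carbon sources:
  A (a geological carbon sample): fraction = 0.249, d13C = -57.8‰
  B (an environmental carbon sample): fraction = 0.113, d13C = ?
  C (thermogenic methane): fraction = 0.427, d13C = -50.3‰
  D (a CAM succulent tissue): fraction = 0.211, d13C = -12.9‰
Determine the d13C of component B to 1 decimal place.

Isotope mass balance: δ_bulk = Σ fᵢ·δᵢ.
-39.6 = 0.249×(-57.8) + 0.113×δ_B + 0.427×(-50.3) + 0.211×(-12.9)
0.113·δ_B = -39.6 − (-38.592) = -1.008
δ_B = -1.008 / 0.113 = -8.92‰

-8.9‰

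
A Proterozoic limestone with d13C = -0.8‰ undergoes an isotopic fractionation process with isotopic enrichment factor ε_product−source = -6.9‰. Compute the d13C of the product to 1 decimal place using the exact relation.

-7.7‰

Exactly, δ_product = (δ_source + 1000)·(ε/1000 + 1) − 1000.
δ_product = (-0.8 + 1000) × (-6.9/1000 + 1) − 1000
δ_product = -7.69‰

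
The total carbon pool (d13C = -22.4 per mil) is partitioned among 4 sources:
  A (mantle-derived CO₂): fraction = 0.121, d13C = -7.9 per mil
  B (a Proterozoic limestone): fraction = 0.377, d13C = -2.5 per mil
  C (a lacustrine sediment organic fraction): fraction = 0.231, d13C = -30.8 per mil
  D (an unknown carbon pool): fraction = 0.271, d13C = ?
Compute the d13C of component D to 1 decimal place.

Isotope mass balance: δ_bulk = Σ fᵢ·δᵢ.
-22.4 = 0.121×(-7.9) + 0.377×(-2.5) + 0.231×(-30.8) + 0.271×δ_D
0.271·δ_D = -22.4 − (-9.013) = -13.387
δ_D = -13.387 / 0.271 = -49.40 per mil

-49.4 per mil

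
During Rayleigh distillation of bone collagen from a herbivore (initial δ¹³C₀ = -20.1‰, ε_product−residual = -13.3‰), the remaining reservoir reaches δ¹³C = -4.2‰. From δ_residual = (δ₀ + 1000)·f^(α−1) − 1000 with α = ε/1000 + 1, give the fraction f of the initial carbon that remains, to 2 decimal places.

α − 1 = ε/1000 = -0.0133
(δ_res + 1000)/(δ₀ + 1000) = (-4.2 + 1000)/(-20.1 + 1000) = 995.8/979.9 = 1.016226
f = 1.016226^(1/-0.0133) = exp(ln(1.016226)/-0.0133) = exp(0.01610/-0.0133)
f = exp(-1.2102) = 0.2981

0.30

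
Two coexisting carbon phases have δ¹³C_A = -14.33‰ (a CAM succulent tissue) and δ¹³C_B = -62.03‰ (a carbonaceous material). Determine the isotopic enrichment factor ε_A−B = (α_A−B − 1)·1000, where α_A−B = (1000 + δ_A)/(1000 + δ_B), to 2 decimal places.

50.85‰

α_A−B = (1000 + -14.33) / (1000 + -62.03) = 985.67 / 937.97 = 1.050855
ε_A−B = (1.050855 − 1) × 1000 = 50.855‰
(The approximation ε ≈ δ_A − δ_B would give 47.70‰.)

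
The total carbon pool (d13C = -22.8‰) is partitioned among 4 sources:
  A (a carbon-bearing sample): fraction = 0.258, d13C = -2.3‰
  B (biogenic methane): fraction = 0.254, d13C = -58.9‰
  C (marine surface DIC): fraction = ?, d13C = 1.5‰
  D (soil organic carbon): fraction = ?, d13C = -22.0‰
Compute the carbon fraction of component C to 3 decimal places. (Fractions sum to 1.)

0.149

Let f_C and f_D be the unknown fractions; fractions sum to 1 so f_C + f_D = 0.488.
Mass balance: Σ fᵢ·δᵢ = δ_bulk ⇒ f_C·(1.5) + f_D·(-22.0) = -22.8 − (-15.554) = -7.246
Substitute f_D = 0.488 − f_C:
f_C·(1.5 − -22.0) = -7.246 − 0.488×(-22.0) = 3.490
f_C = 3.490 / 23.5 = 0.1485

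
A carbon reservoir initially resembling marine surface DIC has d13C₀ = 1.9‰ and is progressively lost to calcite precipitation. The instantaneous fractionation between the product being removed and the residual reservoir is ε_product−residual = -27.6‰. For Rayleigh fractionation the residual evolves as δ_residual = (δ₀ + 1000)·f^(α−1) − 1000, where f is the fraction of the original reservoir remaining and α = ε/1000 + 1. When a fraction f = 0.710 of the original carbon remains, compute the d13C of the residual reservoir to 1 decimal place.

Rayleigh residual: δ_res = (δ₀ + 1000)·f^(α−1) − 1000
α = ε/1000 + 1 = 0.97240, so α − 1 = -0.02760
f^(α−1) = 0.710^(-0.02760) = 1.009498
δ_res = (1.9 + 1000) × 1.009498 − 1000 = 1011.416 − 1000 = 11.42‰

11.4‰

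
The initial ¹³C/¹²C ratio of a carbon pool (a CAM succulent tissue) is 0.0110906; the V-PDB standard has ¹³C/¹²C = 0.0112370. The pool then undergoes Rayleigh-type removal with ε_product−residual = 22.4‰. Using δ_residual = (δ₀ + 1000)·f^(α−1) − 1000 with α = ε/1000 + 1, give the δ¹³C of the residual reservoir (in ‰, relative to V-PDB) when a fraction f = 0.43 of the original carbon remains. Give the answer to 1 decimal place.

-31.5‰

δ₀ = (0.0110906/0.0112370 − 1)×1000 = (0.986972 − 1)×1000 = -13.028‰
α − 1 = ε/1000 = 0.0224
f^(α−1) = 0.43^(0.0224) = 0.981273
δ_res = (-13.028 + 1000) × 0.981273 − 1000 = 968.488 − 1000 = -31.51‰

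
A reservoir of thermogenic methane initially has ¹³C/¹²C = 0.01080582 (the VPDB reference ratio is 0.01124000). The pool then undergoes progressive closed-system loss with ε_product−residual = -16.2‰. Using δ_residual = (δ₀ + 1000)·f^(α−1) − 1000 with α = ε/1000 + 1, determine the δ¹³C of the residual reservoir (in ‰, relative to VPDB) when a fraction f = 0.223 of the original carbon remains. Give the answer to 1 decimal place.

-15.0‰

δ₀ = (0.01080582/0.01124000 − 1)×1000 = (0.961372 − 1)×1000 = -38.628‰
α − 1 = ε/1000 = -0.0162
f^(α−1) = 0.223^(-0.0162) = 1.024607
δ_res = (-38.628 + 1000) × 1.024607 − 1000 = 985.029 − 1000 = -14.97‰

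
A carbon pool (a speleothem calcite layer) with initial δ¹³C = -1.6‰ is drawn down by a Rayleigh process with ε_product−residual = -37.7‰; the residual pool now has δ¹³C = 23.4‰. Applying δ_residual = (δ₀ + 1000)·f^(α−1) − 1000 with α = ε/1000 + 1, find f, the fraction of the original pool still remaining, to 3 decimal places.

0.519

α − 1 = ε/1000 = -0.0377
(δ_res + 1000)/(δ₀ + 1000) = (23.4 + 1000)/(-1.6 + 1000) = 1023.4/998.4 = 1.025040
f = 1.025040^(1/-0.0377) = exp(ln(1.025040)/-0.0377) = exp(0.02473/-0.0377)
f = exp(-0.6560) = 0.5189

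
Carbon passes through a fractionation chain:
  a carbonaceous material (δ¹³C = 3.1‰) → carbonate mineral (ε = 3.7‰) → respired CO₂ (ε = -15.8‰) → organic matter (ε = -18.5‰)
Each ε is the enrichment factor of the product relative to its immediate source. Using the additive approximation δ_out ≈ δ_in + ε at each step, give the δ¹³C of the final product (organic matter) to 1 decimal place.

step 1: δ ≈ 3.1 + (3.7) = 6.8‰
step 2: δ ≈ 6.8 + (-15.8) = -9.0‰
step 3: δ ≈ -9.0 + (-18.5) = -27.5‰

-27.5‰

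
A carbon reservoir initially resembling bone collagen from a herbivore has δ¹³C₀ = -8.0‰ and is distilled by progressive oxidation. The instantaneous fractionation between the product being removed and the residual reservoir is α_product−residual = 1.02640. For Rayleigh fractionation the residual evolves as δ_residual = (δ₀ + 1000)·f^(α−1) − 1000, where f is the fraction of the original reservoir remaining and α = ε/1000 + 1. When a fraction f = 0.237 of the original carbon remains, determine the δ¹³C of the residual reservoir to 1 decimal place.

Rayleigh residual: δ_res = (δ₀ + 1000)·f^(α−1) − 1000
α − 1 = 0.02640
f^(α−1) = 0.237^(0.02640) = 0.962705
δ_res = (-8.0 + 1000) × 0.962705 − 1000 = 955.004 − 1000 = -45.00‰

-45.0‰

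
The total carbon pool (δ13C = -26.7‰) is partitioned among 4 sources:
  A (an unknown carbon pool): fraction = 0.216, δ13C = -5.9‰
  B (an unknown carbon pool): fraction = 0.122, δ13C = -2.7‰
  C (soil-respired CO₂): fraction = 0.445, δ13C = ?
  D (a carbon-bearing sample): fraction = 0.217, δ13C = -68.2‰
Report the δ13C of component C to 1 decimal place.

-23.1‰

Isotope mass balance: δ_bulk = Σ fᵢ·δᵢ.
-26.7 = 0.216×(-5.9) + 0.122×(-2.7) + 0.445×δ_C + 0.217×(-68.2)
0.445·δ_C = -26.7 − (-16.403) = -10.297
δ_C = -10.297 / 0.445 = -23.14‰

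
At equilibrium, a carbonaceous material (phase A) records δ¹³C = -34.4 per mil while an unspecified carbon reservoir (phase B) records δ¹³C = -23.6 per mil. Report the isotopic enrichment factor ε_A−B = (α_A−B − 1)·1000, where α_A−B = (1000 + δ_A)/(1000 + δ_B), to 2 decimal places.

α_A−B = (1000 + -34.4) / (1000 + -23.6) = 965.6 / 976.4 = 0.988939
ε_A−B = (0.988939 − 1) × 1000 = -11.061 per mil
(The approximation ε ≈ δ_A − δ_B would give -10.8 per mil.)

-11.06 per mil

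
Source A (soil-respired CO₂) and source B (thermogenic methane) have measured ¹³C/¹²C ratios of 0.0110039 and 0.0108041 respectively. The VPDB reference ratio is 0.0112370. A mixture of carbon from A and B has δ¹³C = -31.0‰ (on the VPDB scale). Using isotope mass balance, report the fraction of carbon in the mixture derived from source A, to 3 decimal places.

0.423

δ_A = (0.0110039/0.0112370 − 1)×1000 = (0.979256 − 1)×1000 = -20.744‰
δ_B = (0.0108041/0.0112370 − 1)×1000 = (0.961475 − 1)×1000 = -38.525‰
f_A = (δ_mix − δ_B)/(δ_A − δ_B) = (-31.0 − (-38.525))/(-20.744 − (-38.525))
f_A = 7.525 / 17.781 = 0.4232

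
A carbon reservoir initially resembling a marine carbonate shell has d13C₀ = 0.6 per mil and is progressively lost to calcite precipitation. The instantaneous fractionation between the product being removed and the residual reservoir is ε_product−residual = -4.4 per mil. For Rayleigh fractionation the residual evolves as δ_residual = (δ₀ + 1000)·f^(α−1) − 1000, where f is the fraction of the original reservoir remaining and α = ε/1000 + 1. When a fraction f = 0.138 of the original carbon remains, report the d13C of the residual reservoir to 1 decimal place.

Rayleigh residual: δ_res = (δ₀ + 1000)·f^(α−1) − 1000
α = ε/1000 + 1 = 0.99560, so α − 1 = -0.00440
f^(α−1) = 0.138^(-0.00440) = 1.008752
δ_res = (0.6 + 1000) × 1.008752 − 1000 = 1009.358 − 1000 = 9.36 per mil

9.4 per mil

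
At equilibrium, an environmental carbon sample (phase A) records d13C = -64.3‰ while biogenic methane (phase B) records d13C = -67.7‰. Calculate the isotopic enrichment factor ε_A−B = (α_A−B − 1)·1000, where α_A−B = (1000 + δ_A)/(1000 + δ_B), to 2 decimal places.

α_A−B = (1000 + -64.3) / (1000 + -67.7) = 935.7 / 932.3 = 1.003647
ε_A−B = (1.003647 − 1) × 1000 = 3.647‰
(The approximation ε ≈ δ_A − δ_B would give 3.4‰.)

3.65‰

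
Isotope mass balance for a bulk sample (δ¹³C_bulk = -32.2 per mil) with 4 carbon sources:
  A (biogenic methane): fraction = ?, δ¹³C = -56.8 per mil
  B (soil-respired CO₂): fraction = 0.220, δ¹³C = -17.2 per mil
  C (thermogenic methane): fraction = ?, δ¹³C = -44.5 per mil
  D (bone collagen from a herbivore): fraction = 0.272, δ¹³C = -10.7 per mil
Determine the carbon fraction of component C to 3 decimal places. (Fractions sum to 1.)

0.272

Let f_C and f_A be the unknown fractions; fractions sum to 1 so f_C + f_A = 0.508.
Mass balance: Σ fᵢ·δᵢ = δ_bulk ⇒ f_C·(-44.5) + f_A·(-56.8) = -32.2 − (-6.694) = -25.506
Substitute f_A = 0.508 − f_C:
f_C·(-44.5 − -56.8) = -25.506 − 0.508×(-56.8) = 3.349
f_C = 3.349 / 12.3 = 0.2723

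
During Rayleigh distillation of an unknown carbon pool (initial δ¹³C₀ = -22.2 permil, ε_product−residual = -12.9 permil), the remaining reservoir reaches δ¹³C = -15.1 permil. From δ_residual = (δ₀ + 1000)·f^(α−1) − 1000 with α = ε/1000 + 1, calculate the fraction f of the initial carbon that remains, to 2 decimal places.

0.57

α − 1 = ε/1000 = -0.0129
(δ_res + 1000)/(δ₀ + 1000) = (-15.1 + 1000)/(-22.2 + 1000) = 984.9/977.8 = 1.007261
f = 1.007261^(1/-0.0129) = exp(ln(1.007261)/-0.0129) = exp(0.00723/-0.0129)
f = exp(-0.5608) = 0.5707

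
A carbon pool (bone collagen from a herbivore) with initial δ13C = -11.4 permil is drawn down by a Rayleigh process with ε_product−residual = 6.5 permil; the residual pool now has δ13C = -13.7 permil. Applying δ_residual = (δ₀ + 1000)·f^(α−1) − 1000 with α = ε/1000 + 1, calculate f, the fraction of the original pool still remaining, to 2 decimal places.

0.70

α − 1 = ε/1000 = 0.0065
(δ_res + 1000)/(δ₀ + 1000) = (-13.7 + 1000)/(-11.4 + 1000) = 986.3/988.6 = 0.997673
f = 0.997673^(1/0.0065) = exp(ln(0.997673)/0.0065) = exp(-0.00233/0.0065)
f = exp(-0.3583) = 0.6988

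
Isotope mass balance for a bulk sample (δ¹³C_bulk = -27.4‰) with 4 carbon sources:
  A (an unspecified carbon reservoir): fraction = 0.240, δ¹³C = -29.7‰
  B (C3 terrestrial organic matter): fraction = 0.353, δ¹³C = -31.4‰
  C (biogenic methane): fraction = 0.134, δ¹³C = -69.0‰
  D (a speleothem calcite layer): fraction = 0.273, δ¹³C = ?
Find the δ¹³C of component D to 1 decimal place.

Isotope mass balance: δ_bulk = Σ fᵢ·δᵢ.
-27.4 = 0.240×(-29.7) + 0.353×(-31.4) + 0.134×(-69.0) + 0.273×δ_D
0.273·δ_D = -27.4 − (-27.458) = 0.058
δ_D = 0.058 / 0.273 = 0.21‰

0.2‰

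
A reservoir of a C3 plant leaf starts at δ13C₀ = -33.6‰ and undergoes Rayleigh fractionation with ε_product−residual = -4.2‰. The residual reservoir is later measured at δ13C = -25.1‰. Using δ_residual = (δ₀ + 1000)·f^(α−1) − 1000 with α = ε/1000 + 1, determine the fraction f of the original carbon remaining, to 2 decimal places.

α − 1 = ε/1000 = -0.0042
(δ_res + 1000)/(δ₀ + 1000) = (-25.1 + 1000)/(-33.6 + 1000) = 974.9/966.4 = 1.008796
f = 1.008796^(1/-0.0042) = exp(ln(1.008796)/-0.0042) = exp(0.00876/-0.0042)
f = exp(-2.0850) = 0.1243

0.12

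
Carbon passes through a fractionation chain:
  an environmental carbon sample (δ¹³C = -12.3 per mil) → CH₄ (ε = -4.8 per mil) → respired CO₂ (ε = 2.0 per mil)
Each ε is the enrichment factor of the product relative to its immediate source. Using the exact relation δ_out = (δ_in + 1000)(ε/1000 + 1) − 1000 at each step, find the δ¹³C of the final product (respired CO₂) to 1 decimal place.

-15.1 per mil

step 1: δ = (-12.30 + 1000)·(-4.8/1000 + 1) − 1000 = -17.04 per mil
step 2: δ = (-17.04 + 1000)·(2.0/1000 + 1) − 1000 = -15.08 per mil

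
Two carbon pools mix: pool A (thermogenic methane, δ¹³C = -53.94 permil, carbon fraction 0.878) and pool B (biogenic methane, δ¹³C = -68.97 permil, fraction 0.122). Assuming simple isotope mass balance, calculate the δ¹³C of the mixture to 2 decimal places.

-55.77 permil

δ_mix = f_A·δ_A + f_B·δ_B
δ_mix = 0.878 × (-53.94) + 0.122 × (-68.97)
δ_mix = -47.359 + -8.414 = -55.774 permil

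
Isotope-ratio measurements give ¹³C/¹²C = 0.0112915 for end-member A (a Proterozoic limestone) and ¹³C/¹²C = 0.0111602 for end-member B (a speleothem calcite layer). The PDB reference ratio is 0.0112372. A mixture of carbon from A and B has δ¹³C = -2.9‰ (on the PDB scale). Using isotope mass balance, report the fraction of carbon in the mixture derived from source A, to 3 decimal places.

δ_A = (0.0112915/0.0112372 − 1)×1000 = (1.004832 − 1)×1000 = 4.832‰
δ_B = (0.0111602/0.0112372 − 1)×1000 = (0.993148 − 1)×1000 = -6.852‰
f_A = (δ_mix − δ_B)/(δ_A − δ_B) = (-2.9 − (-6.852))/(4.832 − (-6.852))
f_A = 3.952 / 11.684 = 0.3382

0.338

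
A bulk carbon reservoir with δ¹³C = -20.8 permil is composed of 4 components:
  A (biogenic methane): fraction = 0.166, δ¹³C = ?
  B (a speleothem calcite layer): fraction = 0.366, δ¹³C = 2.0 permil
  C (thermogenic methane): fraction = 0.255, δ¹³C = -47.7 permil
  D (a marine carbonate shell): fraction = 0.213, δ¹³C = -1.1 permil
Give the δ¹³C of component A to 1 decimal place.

Isotope mass balance: δ_bulk = Σ fᵢ·δᵢ.
-20.8 = 0.166×δ_A + 0.366×(2.0) + 0.255×(-47.7) + 0.213×(-1.1)
0.166·δ_A = -20.8 − (-11.666) = -9.134
δ_A = -9.134 / 0.166 = -55.03 permil

-55.0 permil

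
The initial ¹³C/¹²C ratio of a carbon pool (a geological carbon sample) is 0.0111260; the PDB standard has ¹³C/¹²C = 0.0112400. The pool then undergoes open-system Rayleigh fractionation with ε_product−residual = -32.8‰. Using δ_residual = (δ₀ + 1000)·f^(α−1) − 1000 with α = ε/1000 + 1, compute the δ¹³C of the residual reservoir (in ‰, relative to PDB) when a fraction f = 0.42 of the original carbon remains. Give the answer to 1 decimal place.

δ₀ = (0.0111260/0.0112400 − 1)×1000 = (0.989858 − 1)×1000 = -10.142‰
α − 1 = ε/1000 = -0.0328
f^(α−1) = 0.42^(-0.0328) = 1.028863
δ_res = (-10.142 + 1000) × 1.028863 − 1000 = 1018.428 − 1000 = 18.43‰

18.4‰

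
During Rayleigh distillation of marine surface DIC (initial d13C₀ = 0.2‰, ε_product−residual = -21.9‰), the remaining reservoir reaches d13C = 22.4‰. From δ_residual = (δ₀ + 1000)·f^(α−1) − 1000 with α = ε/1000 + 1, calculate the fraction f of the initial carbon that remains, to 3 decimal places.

0.367

α − 1 = ε/1000 = -0.0219
(δ_res + 1000)/(δ₀ + 1000) = (22.4 + 1000)/(0.2 + 1000) = 1022.4/1000.2 = 1.022196
f = 1.022196^(1/-0.0219) = exp(ln(1.022196)/-0.0219) = exp(0.02195/-0.0219)
f = exp(-1.0024) = 0.3670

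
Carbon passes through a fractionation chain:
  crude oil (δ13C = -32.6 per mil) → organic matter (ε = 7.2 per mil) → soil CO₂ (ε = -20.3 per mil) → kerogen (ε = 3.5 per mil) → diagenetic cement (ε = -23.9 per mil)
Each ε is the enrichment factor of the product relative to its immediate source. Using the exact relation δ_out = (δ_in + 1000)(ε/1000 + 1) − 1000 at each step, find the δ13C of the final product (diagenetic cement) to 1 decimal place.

-65.0 per mil

step 1: δ = (-32.60 + 1000)·(7.2/1000 + 1) − 1000 = -25.63 per mil
step 2: δ = (-25.63 + 1000)·(-20.3/1000 + 1) − 1000 = -45.41 per mil
step 3: δ = (-45.41 + 1000)·(3.5/1000 + 1) − 1000 = -42.07 per mil
step 4: δ = (-42.07 + 1000)·(-23.9/1000 + 1) − 1000 = -64.97 per mil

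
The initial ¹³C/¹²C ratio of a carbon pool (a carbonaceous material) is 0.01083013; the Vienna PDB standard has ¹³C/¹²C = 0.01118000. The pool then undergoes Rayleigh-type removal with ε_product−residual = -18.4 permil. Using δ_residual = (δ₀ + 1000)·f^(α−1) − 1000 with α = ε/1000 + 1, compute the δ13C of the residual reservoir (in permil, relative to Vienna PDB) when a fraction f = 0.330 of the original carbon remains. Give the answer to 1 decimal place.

δ₀ = (0.01083013/0.01118000 − 1)×1000 = (0.968706 − 1)×1000 = -31.294 permil
α − 1 = ε/1000 = -0.0184
f^(α−1) = 0.330^(-0.0184) = 1.020609
δ_res = (-31.294 + 1000) × 1.020609 − 1000 = 988.670 − 1000 = -11.33 permil

-11.3 permil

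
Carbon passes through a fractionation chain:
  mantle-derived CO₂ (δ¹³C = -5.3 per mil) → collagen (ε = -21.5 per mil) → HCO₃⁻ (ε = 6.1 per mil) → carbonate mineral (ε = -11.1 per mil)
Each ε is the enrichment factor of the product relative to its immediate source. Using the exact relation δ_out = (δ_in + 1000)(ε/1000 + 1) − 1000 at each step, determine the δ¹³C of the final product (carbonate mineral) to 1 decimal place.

-31.6 per mil

step 1: δ = (-5.30 + 1000)·(-21.5/1000 + 1) − 1000 = -26.69 per mil
step 2: δ = (-26.69 + 1000)·(6.1/1000 + 1) − 1000 = -20.75 per mil
step 3: δ = (-20.75 + 1000)·(-11.1/1000 + 1) − 1000 = -31.62 per mil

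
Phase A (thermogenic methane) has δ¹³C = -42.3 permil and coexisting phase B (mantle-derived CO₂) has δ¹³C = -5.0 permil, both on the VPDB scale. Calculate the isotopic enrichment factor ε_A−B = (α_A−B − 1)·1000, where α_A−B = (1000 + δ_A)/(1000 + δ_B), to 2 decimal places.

-37.49 permil

α_A−B = (1000 + -42.3) / (1000 + -5.0) = 957.7 / 995.0 = 0.962513
ε_A−B = (0.962513 − 1) × 1000 = -37.487 permil
(The approximation ε ≈ δ_A − δ_B would give -37.3 permil.)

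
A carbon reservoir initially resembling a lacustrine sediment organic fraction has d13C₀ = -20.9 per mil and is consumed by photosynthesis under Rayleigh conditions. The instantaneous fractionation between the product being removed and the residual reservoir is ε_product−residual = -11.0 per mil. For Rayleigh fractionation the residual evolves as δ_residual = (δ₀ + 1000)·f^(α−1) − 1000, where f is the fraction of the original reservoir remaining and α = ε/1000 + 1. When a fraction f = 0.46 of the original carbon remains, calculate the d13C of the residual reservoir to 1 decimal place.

-12.5 per mil

Rayleigh residual: δ_res = (δ₀ + 1000)·f^(α−1) − 1000
α = ε/1000 + 1 = 0.98900, so α − 1 = -0.01100
f^(α−1) = 0.46^(-0.01100) = 1.008578
δ_res = (-20.9 + 1000) × 1.008578 − 1000 = 987.499 − 1000 = -12.50 per mil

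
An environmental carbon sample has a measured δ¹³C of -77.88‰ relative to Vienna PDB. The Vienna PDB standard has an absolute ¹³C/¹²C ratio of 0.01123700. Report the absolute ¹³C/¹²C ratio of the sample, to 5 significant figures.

R_sample = R_standard × (δ¹³C/1000 + 1)
R_sample = 0.01123700 × (-77.88/1000 + 1) = 0.01123700 × 0.922120
R_sample = 0.0103619

0.010362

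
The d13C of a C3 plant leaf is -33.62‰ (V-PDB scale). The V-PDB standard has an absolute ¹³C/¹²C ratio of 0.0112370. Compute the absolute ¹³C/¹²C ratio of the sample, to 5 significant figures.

0.010859

R_sample = R_standard × (d13C/1000 + 1)
R_sample = 0.0112370 × (-33.62/1000 + 1) = 0.0112370 × 0.966380
R_sample = 0.0108592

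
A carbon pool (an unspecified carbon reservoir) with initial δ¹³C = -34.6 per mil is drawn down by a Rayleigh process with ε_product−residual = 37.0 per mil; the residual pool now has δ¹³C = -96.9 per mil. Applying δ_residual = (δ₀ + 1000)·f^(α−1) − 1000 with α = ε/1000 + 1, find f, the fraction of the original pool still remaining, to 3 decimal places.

α − 1 = ε/1000 = 0.0370
(δ_res + 1000)/(δ₀ + 1000) = (-96.9 + 1000)/(-34.6 + 1000) = 903.1/965.4 = 0.935467
f = 0.935467^(1/0.0370) = exp(ln(0.935467)/0.0370) = exp(-0.06671/0.0370)
f = exp(-1.8030) = 0.1648

0.165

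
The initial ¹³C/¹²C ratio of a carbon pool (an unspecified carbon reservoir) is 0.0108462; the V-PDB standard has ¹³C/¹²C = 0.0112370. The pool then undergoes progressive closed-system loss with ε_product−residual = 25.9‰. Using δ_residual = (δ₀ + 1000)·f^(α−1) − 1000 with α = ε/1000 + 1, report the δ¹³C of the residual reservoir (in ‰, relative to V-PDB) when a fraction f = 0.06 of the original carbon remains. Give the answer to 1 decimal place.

δ₀ = (0.0108462/0.0112370 − 1)×1000 = (0.965222 − 1)×1000 = -34.778‰
α − 1 = ε/1000 = 0.0259
f^(α−1) = 0.06^(0.0259) = 0.929724
δ_res = (-34.778 + 1000) × 0.929724 − 1000 = 897.390 − 1000 = -102.61‰

-102.6‰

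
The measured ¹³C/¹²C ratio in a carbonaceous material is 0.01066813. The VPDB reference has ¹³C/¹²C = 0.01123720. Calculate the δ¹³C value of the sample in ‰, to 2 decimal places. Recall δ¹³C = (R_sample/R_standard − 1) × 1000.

-50.64‰

δ¹³C = (R_sample / R_standard − 1) × 1000
R_sample / R_standard = 0.01066813 / 0.01123720 = 0.949358
δ¹³C = (0.949358 − 1) × 1000 = -50.642‰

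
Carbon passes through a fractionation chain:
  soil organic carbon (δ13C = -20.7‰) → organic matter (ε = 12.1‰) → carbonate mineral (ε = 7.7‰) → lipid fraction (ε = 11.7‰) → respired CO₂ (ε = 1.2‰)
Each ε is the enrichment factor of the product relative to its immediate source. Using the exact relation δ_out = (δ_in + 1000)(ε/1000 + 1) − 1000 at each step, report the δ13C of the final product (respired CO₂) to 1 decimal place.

step 1: δ = (-20.70 + 1000)·(12.1/1000 + 1) − 1000 = -8.85‰
step 2: δ = (-8.85 + 1000)·(7.7/1000 + 1) − 1000 = -1.22‰
step 3: δ = (-1.22 + 1000)·(11.7/1000 + 1) − 1000 = 10.47‰
step 4: δ = (10.47 + 1000)·(1.2/1000 + 1) − 1000 = 11.68‰

11.7‰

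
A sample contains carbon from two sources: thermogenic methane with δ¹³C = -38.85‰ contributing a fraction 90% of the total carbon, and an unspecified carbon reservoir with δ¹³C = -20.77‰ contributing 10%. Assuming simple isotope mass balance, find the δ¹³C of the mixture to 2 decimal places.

-37.04‰

δ_mix = f_A·δ_A + f_B·δ_B
δ_mix = 0.90 × (-38.85) + 0.10 × (-20.77)
δ_mix = -34.965 + -2.077 = -37.042‰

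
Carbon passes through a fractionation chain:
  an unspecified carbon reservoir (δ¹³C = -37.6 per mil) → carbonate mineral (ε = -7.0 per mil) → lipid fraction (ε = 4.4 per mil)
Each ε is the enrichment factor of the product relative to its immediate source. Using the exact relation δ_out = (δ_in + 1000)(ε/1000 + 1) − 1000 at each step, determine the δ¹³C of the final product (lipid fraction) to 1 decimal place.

step 1: δ = (-37.60 + 1000)·(-7.0/1000 + 1) − 1000 = -44.34 per mil
step 2: δ = (-44.34 + 1000)·(4.4/1000 + 1) − 1000 = -40.13 per mil

-40.1 per mil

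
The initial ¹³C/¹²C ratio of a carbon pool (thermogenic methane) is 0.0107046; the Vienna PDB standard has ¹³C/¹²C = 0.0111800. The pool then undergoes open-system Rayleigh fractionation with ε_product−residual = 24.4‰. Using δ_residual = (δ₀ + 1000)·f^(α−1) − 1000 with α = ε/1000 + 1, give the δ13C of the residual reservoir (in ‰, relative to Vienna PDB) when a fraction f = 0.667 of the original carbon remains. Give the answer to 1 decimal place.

δ₀ = (0.0107046/0.0111800 − 1)×1000 = (0.957478 − 1)×1000 = -42.522‰
α − 1 = ε/1000 = 0.0244
f^(α−1) = 0.667^(0.0244) = 0.990168
δ_res = (-42.522 + 1000) × 0.990168 − 1000 = 948.063 − 1000 = -51.94‰

-51.9‰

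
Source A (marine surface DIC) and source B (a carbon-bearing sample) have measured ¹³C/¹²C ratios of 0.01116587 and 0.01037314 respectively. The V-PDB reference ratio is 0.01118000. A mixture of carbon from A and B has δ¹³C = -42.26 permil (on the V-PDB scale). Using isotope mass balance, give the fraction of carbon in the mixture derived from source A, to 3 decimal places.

δ_A = (0.01116587/0.01118000 − 1)×1000 = (0.998736 − 1)×1000 = -1.264 permil
δ_B = (0.01037314/0.01118000 − 1)×1000 = (0.927830 − 1)×1000 = -72.170 permil
f_A = (δ_mix − δ_B)/(δ_A − δ_B) = (-42.26 − (-72.170))/(-1.264 − (-72.170))
f_A = 29.910 / 70.906 = 0.4218

0.422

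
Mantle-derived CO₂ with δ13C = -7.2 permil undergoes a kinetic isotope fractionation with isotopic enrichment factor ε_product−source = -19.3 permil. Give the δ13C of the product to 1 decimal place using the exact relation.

To first order, δ_product ≈ δ_source + ε = -26.5 permil.
Exactly, δ_product = (δ_source + 1000)·(ε/1000 + 1) − 1000.
δ_product = (-7.2 + 1000) × (-19.3/1000 + 1) − 1000
δ_product = -26.36 permil

-26.4 permil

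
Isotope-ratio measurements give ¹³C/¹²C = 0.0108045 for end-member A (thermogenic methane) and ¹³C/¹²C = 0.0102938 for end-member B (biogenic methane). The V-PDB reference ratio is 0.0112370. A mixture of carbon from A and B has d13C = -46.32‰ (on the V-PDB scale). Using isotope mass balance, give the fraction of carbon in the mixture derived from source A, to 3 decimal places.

0.828

δ_A = (0.0108045/0.0112370 − 1)×1000 = (0.961511 − 1)×1000 = -38.489‰
δ_B = (0.0102938/0.0112370 − 1)×1000 = (0.916063 − 1)×1000 = -83.937‰
f_A = (δ_mix − δ_B)/(δ_A − δ_B) = (-46.32 − (-83.937))/(-38.489 − (-83.937))
f_A = 37.617 / 45.448 = 0.8277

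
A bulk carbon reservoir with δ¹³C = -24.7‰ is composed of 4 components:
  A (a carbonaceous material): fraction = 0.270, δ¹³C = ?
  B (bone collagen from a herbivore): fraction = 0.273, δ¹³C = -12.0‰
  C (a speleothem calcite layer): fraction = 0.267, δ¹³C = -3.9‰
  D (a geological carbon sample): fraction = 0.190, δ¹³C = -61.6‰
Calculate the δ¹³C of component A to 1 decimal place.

Isotope mass balance: δ_bulk = Σ fᵢ·δᵢ.
-24.7 = 0.270×δ_A + 0.273×(-12.0) + 0.267×(-3.9) + 0.190×(-61.6)
0.270·δ_A = -24.7 − (-16.021) = -8.679
δ_A = -8.679 / 0.270 = -32.14‰

-32.1‰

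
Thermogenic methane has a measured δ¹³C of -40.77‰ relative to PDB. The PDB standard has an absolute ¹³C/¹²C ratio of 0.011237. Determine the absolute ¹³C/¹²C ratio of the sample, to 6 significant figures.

0.0107789

R_sample = R_standard × (δ¹³C/1000 + 1)
R_sample = 0.011237 × (-40.77/1000 + 1) = 0.011237 × 0.959230
R_sample = 0.0107789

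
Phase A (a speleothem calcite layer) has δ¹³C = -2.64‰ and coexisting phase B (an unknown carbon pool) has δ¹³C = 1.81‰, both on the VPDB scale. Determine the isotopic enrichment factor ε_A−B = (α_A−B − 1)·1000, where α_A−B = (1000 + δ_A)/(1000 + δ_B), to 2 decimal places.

α_A−B = (1000 + -2.64) / (1000 + 1.81) = 997.36 / 1001.81 = 0.995558
ε_A−B = (0.995558 − 1) × 1000 = -4.442‰
(The approximation ε ≈ δ_A − δ_B would give -4.45‰.)

-4.44‰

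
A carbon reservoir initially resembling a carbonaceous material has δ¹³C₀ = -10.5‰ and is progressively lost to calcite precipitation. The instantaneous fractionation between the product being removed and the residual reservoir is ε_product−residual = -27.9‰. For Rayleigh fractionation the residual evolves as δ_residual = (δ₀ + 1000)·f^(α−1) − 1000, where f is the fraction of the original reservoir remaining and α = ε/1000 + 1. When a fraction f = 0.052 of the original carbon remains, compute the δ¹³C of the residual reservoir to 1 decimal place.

74.6‰

Rayleigh residual: δ_res = (δ₀ + 1000)·f^(α−1) − 1000
α = ε/1000 + 1 = 0.97210, so α − 1 = -0.02790
f^(α−1) = 0.052^(-0.02790) = 1.085984
δ_res = (-10.5 + 1000) × 1.085984 − 1000 = 1074.581 − 1000 = 74.58‰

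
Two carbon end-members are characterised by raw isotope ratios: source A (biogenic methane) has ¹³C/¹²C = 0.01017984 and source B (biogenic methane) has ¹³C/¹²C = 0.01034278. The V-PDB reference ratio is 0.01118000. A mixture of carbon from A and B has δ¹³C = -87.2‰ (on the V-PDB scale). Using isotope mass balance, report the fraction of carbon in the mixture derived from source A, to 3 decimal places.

0.845

δ_A = (0.01017984/0.01118000 − 1)×1000 = (0.910540 − 1)×1000 = -89.460‰
δ_B = (0.01034278/0.01118000 − 1)×1000 = (0.925114 − 1)×1000 = -74.886‰
f_A = (δ_mix − δ_B)/(δ_A − δ_B) = (-87.2 − (-74.886))/(-89.460 − (-74.886))
f_A = -12.314 / -14.574 = 0.8449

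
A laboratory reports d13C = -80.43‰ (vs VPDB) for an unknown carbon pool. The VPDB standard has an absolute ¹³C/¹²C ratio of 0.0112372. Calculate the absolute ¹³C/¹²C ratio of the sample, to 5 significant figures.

R_sample = R_standard × (d13C/1000 + 1)
R_sample = 0.0112372 × (-80.43/1000 + 1) = 0.0112372 × 0.919570
R_sample = 0.0103334

0.010333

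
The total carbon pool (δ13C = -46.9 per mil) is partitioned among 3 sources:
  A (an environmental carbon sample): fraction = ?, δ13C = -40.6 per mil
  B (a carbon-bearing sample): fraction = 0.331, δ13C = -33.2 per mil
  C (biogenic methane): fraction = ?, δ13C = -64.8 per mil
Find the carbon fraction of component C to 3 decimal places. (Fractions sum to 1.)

0.362

Let f_C and f_A be the unknown fractions; fractions sum to 1 so f_C + f_A = 0.669.
Mass balance: Σ fᵢ·δᵢ = δ_bulk ⇒ f_C·(-64.8) + f_A·(-40.6) = -46.9 − (-10.989) = -35.911
Substitute f_A = 0.669 − f_C:
f_C·(-64.8 − -40.6) = -35.911 − 0.669×(-40.6) = -8.749
f_C = -8.749 / -24.2 = 0.3615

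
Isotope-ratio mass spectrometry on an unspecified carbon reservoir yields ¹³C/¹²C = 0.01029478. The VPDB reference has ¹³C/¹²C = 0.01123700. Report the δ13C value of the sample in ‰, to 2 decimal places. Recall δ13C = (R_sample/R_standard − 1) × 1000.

-83.85‰

δ13C = (R_sample / R_standard − 1) × 1000
R_sample / R_standard = 0.01029478 / 0.01123700 = 0.916150
δ13C = (0.916150 − 1) × 1000 = -83.850‰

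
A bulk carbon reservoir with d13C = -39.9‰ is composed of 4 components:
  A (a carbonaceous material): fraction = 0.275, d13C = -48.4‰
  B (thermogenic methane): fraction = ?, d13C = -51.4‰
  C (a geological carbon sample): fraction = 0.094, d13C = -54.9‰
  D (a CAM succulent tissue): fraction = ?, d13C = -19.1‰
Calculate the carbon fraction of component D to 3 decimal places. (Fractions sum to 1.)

0.341

Let f_D and f_B be the unknown fractions; fractions sum to 1 so f_D + f_B = 0.631.
Mass balance: Σ fᵢ·δᵢ = δ_bulk ⇒ f_D·(-19.1) + f_B·(-51.4) = -39.9 − (-18.471) = -21.429
Substitute f_B = 0.631 − f_D:
f_D·(-19.1 − -51.4) = -21.429 − 0.631×(-51.4) = 11.004
f_D = 11.004 / 32.3 = 0.3407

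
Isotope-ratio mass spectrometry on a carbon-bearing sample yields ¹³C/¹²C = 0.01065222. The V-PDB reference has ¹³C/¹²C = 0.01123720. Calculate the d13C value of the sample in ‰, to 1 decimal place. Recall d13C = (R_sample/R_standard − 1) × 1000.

-52.1‰

d13C = (R_sample / R_standard − 1) × 1000
R_sample / R_standard = 0.01065222 / 0.01123720 = 0.947943
d13C = (0.947943 − 1) × 1000 = -52.06‰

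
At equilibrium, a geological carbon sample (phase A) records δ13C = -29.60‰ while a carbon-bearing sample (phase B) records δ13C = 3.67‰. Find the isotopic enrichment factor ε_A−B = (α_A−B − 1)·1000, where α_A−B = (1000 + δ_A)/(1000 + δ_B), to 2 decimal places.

α_A−B = (1000 + -29.60) / (1000 + 3.67) = 970.40 / 1003.67 = 0.966852
ε_A−B = (0.966852 − 1) × 1000 = -33.148‰
(The approximation ε ≈ δ_A − δ_B would give -33.27‰.)

-33.15‰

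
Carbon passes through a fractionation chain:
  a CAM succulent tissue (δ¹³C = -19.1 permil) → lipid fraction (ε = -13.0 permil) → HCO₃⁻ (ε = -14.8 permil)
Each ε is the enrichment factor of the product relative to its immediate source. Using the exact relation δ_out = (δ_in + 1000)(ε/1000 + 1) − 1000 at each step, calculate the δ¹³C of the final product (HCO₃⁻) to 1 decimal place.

step 1: δ = (-19.10 + 1000)·(-13.0/1000 + 1) − 1000 = -31.85 permil
step 2: δ = (-31.85 + 1000)·(-14.8/1000 + 1) − 1000 = -46.18 permil

-46.2 permil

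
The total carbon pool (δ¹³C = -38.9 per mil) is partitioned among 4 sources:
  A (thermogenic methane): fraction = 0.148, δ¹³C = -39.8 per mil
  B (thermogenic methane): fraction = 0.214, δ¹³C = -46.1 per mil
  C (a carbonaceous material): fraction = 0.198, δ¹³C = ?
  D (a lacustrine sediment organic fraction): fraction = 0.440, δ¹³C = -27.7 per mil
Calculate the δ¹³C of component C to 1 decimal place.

-55.3 per mil

Isotope mass balance: δ_bulk = Σ fᵢ·δᵢ.
-38.9 = 0.148×(-39.8) + 0.214×(-46.1) + 0.198×δ_C + 0.440×(-27.7)
0.198·δ_C = -38.9 − (-27.944) = -10.956
δ_C = -10.956 / 0.198 = -55.33 per mil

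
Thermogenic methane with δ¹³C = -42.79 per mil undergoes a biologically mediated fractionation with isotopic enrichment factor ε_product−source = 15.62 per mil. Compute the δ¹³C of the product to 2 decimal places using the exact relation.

-27.84 per mil

To first order, δ_product ≈ δ_source + ε = -27.17 per mil.
Exactly, δ_product = (δ_source + 1000)·(ε/1000 + 1) − 1000.
δ_product = (-42.79 + 1000) × (15.62/1000 + 1) − 1000
δ_product = -27.838 per mil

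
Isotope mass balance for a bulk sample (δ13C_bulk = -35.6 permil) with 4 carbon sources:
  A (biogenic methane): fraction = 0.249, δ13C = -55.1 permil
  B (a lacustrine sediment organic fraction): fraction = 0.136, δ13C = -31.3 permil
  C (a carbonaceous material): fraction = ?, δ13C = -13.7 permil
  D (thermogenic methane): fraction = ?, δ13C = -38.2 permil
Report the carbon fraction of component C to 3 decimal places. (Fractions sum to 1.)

Let f_C and f_D be the unknown fractions; fractions sum to 1 so f_C + f_D = 0.615.
Mass balance: Σ fᵢ·δᵢ = δ_bulk ⇒ f_C·(-13.7) + f_D·(-38.2) = -35.6 − (-17.977) = -17.623
Substitute f_D = 0.615 − f_C:
f_C·(-13.7 − -38.2) = -17.623 − 0.615×(-38.2) = 5.870
f_C = 5.870 / 24.5 = 0.2396

0.240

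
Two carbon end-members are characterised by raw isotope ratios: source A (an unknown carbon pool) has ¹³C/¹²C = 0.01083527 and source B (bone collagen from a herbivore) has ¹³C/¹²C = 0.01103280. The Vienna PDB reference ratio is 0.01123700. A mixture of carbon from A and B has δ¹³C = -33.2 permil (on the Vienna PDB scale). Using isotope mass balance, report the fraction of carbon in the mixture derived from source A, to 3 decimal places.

0.855

δ_A = (0.01083527/0.01123700 − 1)×1000 = (0.964249 − 1)×1000 = -35.751 permil
δ_B = (0.01103280/0.01123700 − 1)×1000 = (0.981828 − 1)×1000 = -18.172 permil
f_A = (δ_mix − δ_B)/(δ_A − δ_B) = (-33.2 − (-18.172))/(-35.751 − (-18.172))
f_A = -15.028 / -17.579 = 0.8549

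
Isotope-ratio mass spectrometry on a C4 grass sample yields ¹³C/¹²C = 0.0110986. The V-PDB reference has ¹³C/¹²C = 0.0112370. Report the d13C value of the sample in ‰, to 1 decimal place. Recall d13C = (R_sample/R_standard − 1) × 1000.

d13C = (R_sample / R_standard − 1) × 1000
R_sample / R_standard = 0.0110986 / 0.0112370 = 0.987684
d13C = (0.987684 − 1) × 1000 = -12.32‰

-12.3‰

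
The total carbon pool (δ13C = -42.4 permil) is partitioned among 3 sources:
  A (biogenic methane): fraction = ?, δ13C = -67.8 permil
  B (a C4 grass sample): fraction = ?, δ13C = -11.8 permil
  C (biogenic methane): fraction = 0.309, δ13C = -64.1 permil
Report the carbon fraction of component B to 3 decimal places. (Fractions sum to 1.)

0.433

Let f_B and f_A be the unknown fractions; fractions sum to 1 so f_B + f_A = 0.691.
Mass balance: Σ fᵢ·δᵢ = δ_bulk ⇒ f_B·(-11.8) + f_A·(-67.8) = -42.4 − (-19.807) = -22.593
Substitute f_A = 0.691 − f_B:
f_B·(-11.8 − -67.8) = -22.593 − 0.691×(-67.8) = 24.257
f_B = 24.257 / 56.0 = 0.4332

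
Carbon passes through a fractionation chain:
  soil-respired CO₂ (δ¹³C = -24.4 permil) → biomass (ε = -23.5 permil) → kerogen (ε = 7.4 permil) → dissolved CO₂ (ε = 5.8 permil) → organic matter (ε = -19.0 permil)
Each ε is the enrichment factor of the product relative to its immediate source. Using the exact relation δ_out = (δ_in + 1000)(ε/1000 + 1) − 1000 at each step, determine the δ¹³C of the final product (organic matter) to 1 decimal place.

step 1: δ = (-24.40 + 1000)·(-23.5/1000 + 1) − 1000 = -47.33 permil
step 2: δ = (-47.33 + 1000)·(7.4/1000 + 1) − 1000 = -40.28 permil
step 3: δ = (-40.28 + 1000)·(5.8/1000 + 1) − 1000 = -34.71 permil
step 4: δ = (-34.71 + 1000)·(-19.0/1000 + 1) − 1000 = -53.05 permil

-53.1 permil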